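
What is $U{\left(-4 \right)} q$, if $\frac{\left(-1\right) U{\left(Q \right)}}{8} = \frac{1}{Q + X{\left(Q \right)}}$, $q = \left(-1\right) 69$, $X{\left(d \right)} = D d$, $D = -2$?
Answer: $138$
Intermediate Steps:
$X{\left(d \right)} = - 2 d$
$q = -69$
$U{\left(Q \right)} = \frac{8}{Q}$ ($U{\left(Q \right)} = - \frac{8}{Q - 2 Q} = - \frac{8}{\left(-1\right) Q} = - 8 \left(- \frac{1}{Q}\right) = \frac{8}{Q}$)
$U{\left(-4 \right)} q = \frac{8}{-4} \left(-69\right) = 8 \left(- \frac{1}{4}\right) \left(-69\right) = \left(-2\right) \left(-69\right) = 138$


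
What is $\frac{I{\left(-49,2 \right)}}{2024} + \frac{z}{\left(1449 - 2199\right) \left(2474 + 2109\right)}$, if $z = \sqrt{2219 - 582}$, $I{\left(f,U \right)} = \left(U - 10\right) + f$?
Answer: $- \frac{57}{2024} - \frac{\sqrt{1637}}{3437250} \approx -0.028174$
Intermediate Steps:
$I{\left(f,U \right)} = -10 + U + f$ ($I{\left(f,U \right)} = \left(-10 + U\right) + f = -10 + U + f$)
$z = \sqrt{1637} \approx 40.46$
$\frac{I{\left(-49,2 \right)}}{2024} + \frac{z}{\left(1449 - 2199\right) \left(2474 + 2109\right)} = \frac{-10 + 2 - 49}{2024} + \frac{\sqrt{1637}}{\left(1449 - 2199\right) \left(2474 + 2109\right)} = \left(-57\right) \frac{1}{2024} + \frac{\sqrt{1637}}{\left(-750\right) 4583} = - \frac{57}{2024} + \frac{\sqrt{1637}}{-3437250} = - \frac{57}{2024} + \sqrt{1637} \left(- \frac{1}{3437250}\right) = - \frac{57}{2024} - \frac{\sqrt{1637}}{3437250}$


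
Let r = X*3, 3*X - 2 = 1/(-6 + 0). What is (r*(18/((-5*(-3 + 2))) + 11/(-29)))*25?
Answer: 25685/174 ≈ 147.61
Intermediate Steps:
X = 11/18 (X = 2/3 + 1/(3*(-6 + 0)) = 2/3 + (1/3)/(-6) = 2/3 + (1/3)*(-1/6) = 2/3 - 1/18 = 11/18 ≈ 0.61111)
r = 11/6 (r = (11/18)*3 = 11/6 ≈ 1.8333)
(r*(18/((-5*(-3 + 2))) + 11/(-29)))*25 = (11*(18/((-5*(-3 + 2))) + 11/(-29))/6)*25 = (11*(18/((-5*(-1))) + 11*(-1/29))/6)*25 = (11*(18/5 - 11/29)/6)*25 = ((11/6)*(467/145))*25 = (5137/870)*25 = 25685/174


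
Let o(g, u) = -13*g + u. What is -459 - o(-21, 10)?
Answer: -742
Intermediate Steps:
o(g, u) = u - 13*g
-459 - o(-21, 10) = -459 - (10 - 13*(-21)) = -459 - (10 + 273) = -459 - 1*283 = -459 - 283 = -742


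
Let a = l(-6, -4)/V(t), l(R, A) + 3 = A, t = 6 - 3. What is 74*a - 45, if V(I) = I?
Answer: -653/3 ≈ -217.67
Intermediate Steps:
t = 3
l(R, A) = -3 + A
a = -7/3 (a = (-3 - 4)/3 = -7*⅓ = -7/3 ≈ -2.3333)
74*a - 45 = 74*(-7/3) - 45 = -518/3 - 45 = -653/3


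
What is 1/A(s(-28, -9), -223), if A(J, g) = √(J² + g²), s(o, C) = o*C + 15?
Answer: √121018/121018 ≈ 0.0028746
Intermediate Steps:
s(o, C) = 15 + C*o (s(o, C) = C*o + 15 = 15 + C*o)
1/A(s(-28, -9), -223) = 1/(√((15 - 9*(-28))² + (-223)²)) = 1/(√((15 + 252)² + 49729)) = 1/(√(267² + 49729)) = 1/(√(71289 + 49729)) = 1/(√121018) = √121018/121018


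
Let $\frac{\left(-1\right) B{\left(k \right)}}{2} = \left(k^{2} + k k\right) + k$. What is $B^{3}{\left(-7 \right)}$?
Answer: $-6028568$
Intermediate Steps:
$B{\left(k \right)} = - 4 k^{2} - 2 k$ ($B{\left(k \right)} = - 2 \left(\left(k^{2} + k k\right) + k\right) = - 2 \left(\left(k^{2} + k^{2}\right) + k\right) = - 2 \left(2 k^{2} + k\right) = - 2 \left(k + 2 k^{2}\right) = - 4 k^{2} - 2 k$)
$B^{3}{\left(-7 \right)} = \left(\left(-2\right) \left(-7\right) \left(1 + 2 \left(-7\right)\right)\right)^{3} = \left(\left(-2\right) \left(-7\right) \left(1 - 14\right)\right)^{3} = \left(\left(-2\right) \left(-7\right) \left(-13\right)\right)^{3} = \left(-182\right)^{3} = -6028568$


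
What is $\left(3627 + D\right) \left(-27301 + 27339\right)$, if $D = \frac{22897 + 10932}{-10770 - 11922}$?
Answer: $\frac{1563131045}{11346} \approx 1.3777 \cdot 10^{5}$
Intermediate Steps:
$D = - \frac{33829}{22692}$ ($D = \frac{33829}{-22692} = 33829 \left(- \frac{1}{22692}\right) = - \frac{33829}{22692} \approx -1.4908$)
$\left(3627 + D\right) \left(-27301 + 27339\right) = \left(3627 - \frac{33829}{22692}\right) \left(-27301 + 27339\right) = \frac{82270055}{22692} \cdot 38 = \frac{1563131045}{11346}$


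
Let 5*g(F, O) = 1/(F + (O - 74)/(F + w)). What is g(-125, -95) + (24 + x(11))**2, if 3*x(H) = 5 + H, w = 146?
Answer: 108183491/125730 ≈ 860.44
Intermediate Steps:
x(H) = 5/3 + H/3 (x(H) = (5 + H)/3 = 5/3 + H/3)
g(F, O) = 1/(5*(F + (-74 + O)/(146 + F))) (g(F, O) = 1/(5*(F + (O - 74)/(F + 146))) = 1/(5*(F + (-74 + O)/(146 + F))))
g(-125, -95) + (24 + x(11))**2 = (146 - 125)/(5*(-74 - 95 + (-125)**2 + 146*(-125))) + (24 + (5/3 + (1/3)*11))**2 = (1/5)*21/(-74 - 95 + 15625 - 18250) + (24 + (5/3 + 11/3))**2 = (1/5)*21/(-2794) + (24 + 16/3)**2 = (1/5)*(-1/2794)*21 + (88/3)**2 = -21/13970 + 7744/9 = 108183491/125730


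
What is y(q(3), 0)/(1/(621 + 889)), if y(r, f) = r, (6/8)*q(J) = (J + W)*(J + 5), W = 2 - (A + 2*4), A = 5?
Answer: -386560/3 ≈ -1.2885e+5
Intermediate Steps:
W = -11 (W = 2 - (5 + 2*4) = 2 - (5 + 8) = 2 - 1*13 = 2 - 13 = -11)
q(J) = 4*(-11 + J)*(5 + J)/3 (q(J) = 4*((J - 11)*(J + 5))/3 = 4*((-11 + J)*(5 + J))/3 = 4*(-11 + J)*(5 + J)/3)
y(q(3), 0)/(1/(621 + 889)) = (-220/3 - 8*3 + (4/3)*3²)/(1/(621 + 889)) = (-220/3 - 24 + (4/3)*9)/(1/1510) = (-220/3 - 24 + 12)/(1/1510) = -256/3*1510 = -386560/3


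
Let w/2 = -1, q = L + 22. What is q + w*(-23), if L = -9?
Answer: 59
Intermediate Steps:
q = 13 (q = -9 + 22 = 13)
w = -2 (w = 2*(-1) = -2)
q + w*(-23) = 13 - 2*(-23) = 13 + 46 = 59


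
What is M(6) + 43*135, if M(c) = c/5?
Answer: 29031/5 ≈ 5806.2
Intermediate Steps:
M(c) = c/5 (M(c) = c*(⅕) = c/5)
M(6) + 43*135 = (⅕)*6 + 43*135 = 6/5 + 5805 = 29031/5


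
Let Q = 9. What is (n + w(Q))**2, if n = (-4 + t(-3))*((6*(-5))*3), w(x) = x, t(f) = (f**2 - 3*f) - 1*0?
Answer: 1565001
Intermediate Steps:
t(f) = f**2 - 3*f (t(f) = (f**2 - 3*f) + 0 = f**2 - 3*f)
n = -1260 (n = (-4 - 3*(-3 - 3))*((6*(-5))*3) = (-4 - 3*(-6))*(-30*3) = (-4 + 18)*(-90) = 14*(-90) = -1260)
(n + w(Q))**2 = (-1260 + 9)**2 = (-1251)**2 = 1565001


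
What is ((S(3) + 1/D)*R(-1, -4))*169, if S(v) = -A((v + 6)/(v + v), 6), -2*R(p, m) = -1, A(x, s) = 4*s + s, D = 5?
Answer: -25181/10 ≈ -2518.1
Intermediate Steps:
A(x, s) = 5*s
R(p, m) = ½ (R(p, m) = -½*(-1) = ½)
S(v) = -30 (S(v) = -5*6 = -1*30 = -30)
((S(3) + 1/D)*R(-1, -4))*169 = ((-30 + 1/5)*(½))*169 = ((-30 + ⅕)*(½))*169 = -149/5*½*169 = -149/10*169 = -25181/10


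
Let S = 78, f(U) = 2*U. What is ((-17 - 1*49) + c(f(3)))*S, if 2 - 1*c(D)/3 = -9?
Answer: -2574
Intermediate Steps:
c(D) = 33 (c(D) = 6 - 3*(-9) = 6 + 27 = 33)
((-17 - 1*49) + c(f(3)))*S = ((-17 - 1*49) + 33)*78 = ((-17 - 49) + 33)*78 = (-66 + 33)*78 = -33*78 = -2574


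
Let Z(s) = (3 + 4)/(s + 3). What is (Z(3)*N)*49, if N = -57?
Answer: -6517/2 ≈ -3258.5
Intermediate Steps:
Z(s) = 7/(3 + s)
(Z(3)*N)*49 = ((7/(3 + 3))*(-57))*49 = ((7/6)*(-57))*49 = -133/2*49 = -6517/2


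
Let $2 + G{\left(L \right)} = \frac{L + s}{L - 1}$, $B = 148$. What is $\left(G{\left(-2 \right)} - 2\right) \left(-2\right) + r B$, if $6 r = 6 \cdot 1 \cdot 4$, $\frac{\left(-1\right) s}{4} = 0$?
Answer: $\frac{1796}{3} \approx 598.67$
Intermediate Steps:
$s = 0$ ($s = \left(-4\right) 0 = 0$)
$G{\left(L \right)} = -2 + \frac{L}{-1 + L}$ ($G{\left(L \right)} = -2 + \frac{L + 0}{L - 1} = -2 + \frac{L}{-1 + L}$)
$r = 4$ ($r = \frac{6 \cdot 1 \cdot 4}{6} = \frac{6 \cdot 4}{6} = \frac{1}{6} \cdot 24 = 4$)
$\left(G{\left(-2 \right)} - 2\right) \left(-2\right) + r B = \left(\frac{2 - -2}{-1 - 2} - 2\right) \left(-2\right) + 4 \cdot 148 = \left(\frac{2 + 2}{-3} - 2\right) \left(-2\right) + 592 = \left(\left(- \frac{1}{3}\right) 4 - 2\right) \left(-2\right) + 592 = \left(- \frac{4}{3} - 2\right) \left(-2\right) + 592 = \left(- \frac{10}{3}\right) \left(-2\right) + 592 = \frac{20}{3} + 592 = \frac{1796}{3}$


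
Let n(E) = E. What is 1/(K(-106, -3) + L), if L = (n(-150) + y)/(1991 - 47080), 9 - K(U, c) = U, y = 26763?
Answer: 45089/5158622 ≈ 0.0087405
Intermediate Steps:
K(U, c) = 9 - U
L = -26613/45089 (L = (-150 + 26763)/(1991 - 47080) = 26613/(-45089) = 26613*(-1/45089) = -26613/45089 ≈ -0.59023)
1/(K(-106, -3) + L) = 1/((9 - 1*(-106)) - 26613/45089) = 1/((9 + 106) - 26613/45089) = 1/(115 - 26613/45089) = 1/(5158622/45089) = 45089/5158622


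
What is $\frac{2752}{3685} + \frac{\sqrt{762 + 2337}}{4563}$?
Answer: $\frac{2752}{3685} + \frac{\sqrt{3099}}{4563} \approx 0.75901$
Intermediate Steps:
$\frac{2752}{3685} + \frac{\sqrt{762 + 2337}}{4563} = 2752 \cdot \frac{1}{3685} + \sqrt{3099} \cdot \frac{1}{4563} = \frac{2752}{3685} + \frac{\sqrt{3099}}{4563}$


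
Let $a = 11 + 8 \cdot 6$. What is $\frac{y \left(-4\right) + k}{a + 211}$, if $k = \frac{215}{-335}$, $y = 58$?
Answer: $- \frac{15587}{18090} \approx -0.86164$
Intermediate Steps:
$k = - \frac{43}{67}$ ($k = 215 \left(- \frac{1}{335}\right) = - \frac{43}{67} \approx -0.64179$)
$a = 59$ ($a = 11 + 48 = 59$)
$\frac{y \left(-4\right) + k}{a + 211} = \frac{58 \left(-4\right) - \frac{43}{67}}{59 + 211} = \frac{-232 - \frac{43}{67}}{270} = \left(- \frac{15587}{67}\right) \frac{1}{270} = - \frac{15587}{18090}$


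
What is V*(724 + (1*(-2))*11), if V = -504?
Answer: -353808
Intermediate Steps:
V*(724 + (1*(-2))*11) = -504*(724 + (1*(-2))*11) = -504*(724 - 2*11) = -504*(724 - 22) = -504*702 = -353808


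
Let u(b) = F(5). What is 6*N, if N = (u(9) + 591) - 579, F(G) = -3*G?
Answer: -18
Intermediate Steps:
u(b) = -15 (u(b) = -3*5 = -15)
N = -3 (N = (-15 + 591) - 579 = 576 - 579 = -3)
6*N = 6*(-3) = -18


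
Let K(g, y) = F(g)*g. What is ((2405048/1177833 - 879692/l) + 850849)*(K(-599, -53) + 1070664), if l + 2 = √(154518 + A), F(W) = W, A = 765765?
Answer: 1318345725405871393416295/1083934975407 - 1257488924780*√920283/920279 ≈ 1.2149e+12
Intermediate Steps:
K(g, y) = g² (K(g, y) = g*g = g²)
l = -2 + √920283 (l = -2 + √(154518 + 765765) = -2 + √920283 ≈ 957.31)
((2405048/1177833 - 879692/l) + 850849)*(K(-599, -53) + 1070664) = ((2405048/1177833 - 879692/(-2 + √920283)) + 850849)*((-599)² + 1070664) = ((2405048*(1/1177833) - 879692/(-2 + √920283)) + 850849)*(358801 + 1070664) = ((2405048/1177833 - 879692/(-2 + √920283)) + 850849)*1429465 = (1002160435265/1177833 - 879692/(-2 + √920283))*1429465 = 1432553266596083225/1177833 - 1257488924780/(-2 + √920283)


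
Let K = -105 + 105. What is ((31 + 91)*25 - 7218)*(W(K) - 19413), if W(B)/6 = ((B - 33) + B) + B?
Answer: 81738648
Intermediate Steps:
K = 0
W(B) = -198 + 18*B (W(B) = 6*(((B - 33) + B) + B) = 6*(((-33 + B) + B) + B) = 6*((-33 + 2*B) + B) = 6*(-33 + 3*B) = -198 + 18*B)
((31 + 91)*25 - 7218)*(W(K) - 19413) = ((31 + 91)*25 - 7218)*((-198 + 18*0) - 19413) = (122*25 - 7218)*((-198 + 0) - 19413) = (3050 - 7218)*(-198 - 19413) = -4168*(-19611) = 81738648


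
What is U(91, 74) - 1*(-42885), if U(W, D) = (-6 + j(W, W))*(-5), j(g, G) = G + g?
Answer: 42005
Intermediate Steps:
U(W, D) = 30 - 10*W (U(W, D) = (-6 + (W + W))*(-5) = (-6 + 2*W)*(-5) = 30 - 10*W)
U(91, 74) - 1*(-42885) = (30 - 10*91) - 1*(-42885) = (30 - 910) + 42885 = -880 + 42885 = 42005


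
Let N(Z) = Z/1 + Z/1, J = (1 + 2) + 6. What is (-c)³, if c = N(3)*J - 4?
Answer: -125000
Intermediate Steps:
J = 9 (J = 3 + 6 = 9)
N(Z) = 2*Z (N(Z) = Z*1 + Z*1 = Z + Z = 2*Z)
c = 50 (c = (2*3)*9 - 4 = 6*9 - 4 = 54 - 4 = 50)
(-c)³ = (-1*50)³ = (-50)³ = -125000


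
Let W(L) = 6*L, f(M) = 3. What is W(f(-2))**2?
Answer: 324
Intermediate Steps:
W(f(-2))**2 = (6*3)**2 = 18**2 = 324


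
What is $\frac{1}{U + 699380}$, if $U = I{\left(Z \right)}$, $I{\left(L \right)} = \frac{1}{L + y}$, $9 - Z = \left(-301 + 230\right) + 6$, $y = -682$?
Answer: $\frac{608}{425223039} \approx 1.4298 \cdot 10^{-6}$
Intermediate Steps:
$Z = 74$ ($Z = 9 - \left(\left(-301 + 230\right) + 6\right) = 9 - \left(-71 + 6\right) = 9 - -65 = 9 + 65 = 74$)
$I{\left(L \right)} = \frac{1}{-682 + L}$ ($I{\left(L \right)} = \frac{1}{L - 682} = \frac{1}{-682 + L}$)
$U = - \frac{1}{608}$ ($U = \frac{1}{-682 + 74} = \frac{1}{-608} = - \frac{1}{608} \approx -0.0016447$)
$\frac{1}{U + 699380} = \frac{1}{- \frac{1}{608} + 699380} = \frac{1}{\frac{425223039}{608}} = \frac{608}{425223039}$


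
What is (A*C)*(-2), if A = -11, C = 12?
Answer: 264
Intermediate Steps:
(A*C)*(-2) = -11*12*(-2) = -132*(-2) = 264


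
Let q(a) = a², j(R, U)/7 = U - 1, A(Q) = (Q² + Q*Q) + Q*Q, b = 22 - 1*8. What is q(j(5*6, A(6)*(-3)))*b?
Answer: 72458750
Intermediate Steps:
b = 14 (b = 22 - 8 = 14)
A(Q) = 3*Q² (A(Q) = (Q² + Q²) + Q² = 2*Q² + Q² = 3*Q²)
j(R, U) = -7 + 7*U (j(R, U) = 7*(U - 1) = 7*(-1 + U) = -7 + 7*U)
q(j(5*6, A(6)*(-3)))*b = (-7 + 7*((3*6²)*(-3)))²*14 = (-7 + 7*((3*36)*(-3)))²*14 = (-7 + 7*(108*(-3)))²*14 = (-7 + 7*(-324))²*14 = (-7 - 2268)²*14 = (-2275)²*14 = 5175625*14 = 72458750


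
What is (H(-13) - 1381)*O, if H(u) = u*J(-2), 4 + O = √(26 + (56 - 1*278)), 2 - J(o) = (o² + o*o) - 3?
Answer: 5368 - 18788*I ≈ 5368.0 - 18788.0*I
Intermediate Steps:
J(o) = 5 - 2*o² (J(o) = 2 - ((o² + o*o) - 3) = 2 - ((o² + o²) - 3) = 2 - (2*o² - 3) = 2 - (-3 + 2*o²) = 2 + (3 - 2*o²) = 5 - 2*o²)
O = -4 + 14*I (O = -4 + √(26 + (56 - 1*278)) = -4 + √(26 + (56 - 278)) = -4 + √(26 - 222) = -4 + √(-196) = -4 + 14*I ≈ -4.0 + 14.0*I)
H(u) = -3*u (H(u) = u*(5 - 2*(-2)²) = u*(5 - 2*4) = u*(5 - 8) = u*(-3) = -3*u)
(H(-13) - 1381)*O = (-3*(-13) - 1381)*(-4 + 14*I) = (39 - 1381)*(-4 + 14*I) = -1342*(-4 + 14*I) = 5368 - 18788*I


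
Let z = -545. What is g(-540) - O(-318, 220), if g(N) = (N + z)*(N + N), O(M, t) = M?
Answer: 1172118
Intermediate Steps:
g(N) = 2*N*(-545 + N) (g(N) = (N - 545)*(N + N) = (-545 + N)*(2*N) = 2*N*(-545 + N))
g(-540) - O(-318, 220) = 2*(-540)*(-545 - 540) - 1*(-318) = 2*(-540)*(-1085) + 318 = 1171800 + 318 = 1172118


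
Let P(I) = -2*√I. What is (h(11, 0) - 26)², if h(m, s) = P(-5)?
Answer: 656 + 104*I*√5 ≈ 656.0 + 232.55*I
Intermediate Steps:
h(m, s) = -2*I*√5
(h(11, 0) - 26)² = (-2*I*√5 - 26)² = (-26 - 2*I*√5)²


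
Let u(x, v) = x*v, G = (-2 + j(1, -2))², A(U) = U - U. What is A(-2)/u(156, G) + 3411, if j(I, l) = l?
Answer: 3411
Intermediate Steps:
A(U) = 0
G = 16 (G = (-2 - 2)² = (-4)² = 16)
u(x, v) = v*x
A(-2)/u(156, G) + 3411 = 0/((16*156)) + 3411 = 0/2496 + 3411 = 0*(1/2496) + 3411 = 0 + 3411 = 3411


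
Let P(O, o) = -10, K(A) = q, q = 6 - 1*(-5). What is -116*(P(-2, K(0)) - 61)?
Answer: 8236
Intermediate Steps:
q = 11 (q = 6 + 5 = 11)
K(A) = 11
-116*(P(-2, K(0)) - 61) = -116*(-10 - 61) = -116*(-71) = 8236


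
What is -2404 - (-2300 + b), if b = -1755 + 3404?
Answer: -1753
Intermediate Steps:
b = 1649
-2404 - (-2300 + b) = -2404 - (-2300 + 1649) = -2404 - 1*(-651) = -2404 + 651 = -1753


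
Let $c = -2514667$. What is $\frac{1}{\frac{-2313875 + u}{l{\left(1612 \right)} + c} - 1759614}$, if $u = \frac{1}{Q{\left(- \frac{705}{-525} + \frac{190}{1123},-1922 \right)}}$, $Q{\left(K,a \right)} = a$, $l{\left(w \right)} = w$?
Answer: $- \frac{4830091710}{8499092546932189} \approx -5.6831 \cdot 10^{-7}$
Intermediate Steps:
$u = - \frac{1}{1922}$ ($u = \frac{1}{-1922} = - \frac{1}{1922} \approx -0.00052029$)
$\frac{1}{\frac{-2313875 + u}{l{\left(1612 \right)} + c} - 1759614} = \frac{1}{\frac{-2313875 - \frac{1}{1922}}{1612 - 2514667} - 1759614} = \frac{1}{- \frac{4447267751}{1922 \left(-2513055\right)} - 1759614} = \frac{1}{\left(- \frac{4447267751}{1922}\right) \left(- \frac{1}{2513055}\right) - 1759614} = \frac{1}{\frac{4447267751}{4830091710} - 1759614} = \frac{1}{- \frac{8499092546932189}{4830091710}} = - \frac{4830091710}{8499092546932189}$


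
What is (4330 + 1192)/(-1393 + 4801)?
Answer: 2761/1704 ≈ 1.6203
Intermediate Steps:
(4330 + 1192)/(-1393 + 4801) = 5522/3408 = 5522*(1/3408) = 2761/1704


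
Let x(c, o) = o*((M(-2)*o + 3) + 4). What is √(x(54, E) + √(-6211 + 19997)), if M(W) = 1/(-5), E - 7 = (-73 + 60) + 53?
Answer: √(-2820 + 25*√13786)/5 ≈ 2.1480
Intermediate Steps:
E = 47 (E = 7 + ((-73 + 60) + 53) = 7 + (-13 + 53) = 7 + 40 = 47)
M(W) = -⅕
x(c, o) = o*(7 - o/5) (x(c, o) = o*((-o/5 + 3) + 4) = o*((3 - o/5) + 4) = o*(7 - o/5))
√(x(54, E) + √(-6211 + 19997)) = √((⅕)*47*(35 - 1*47) + √(-6211 + 19997)) = √((⅕)*47*(35 - 47) + √13786) = √((⅕)*47*(-12) + √13786) = √(-564/5 + √13786)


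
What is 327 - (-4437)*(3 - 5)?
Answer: -8547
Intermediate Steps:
327 - (-4437)*(3 - 5) = 327 - (-4437)*(-2) = 327 - 493*18 = 327 - 8874 = -8547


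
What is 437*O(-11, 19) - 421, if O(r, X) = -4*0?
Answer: -421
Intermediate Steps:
O(r, X) = 0
437*O(-11, 19) - 421 = 437*0 - 421 = 0 - 421 = -421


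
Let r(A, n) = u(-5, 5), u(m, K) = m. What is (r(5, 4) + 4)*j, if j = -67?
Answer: 67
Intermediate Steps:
r(A, n) = -5
(r(5, 4) + 4)*j = (-5 + 4)*(-67) = -1*(-67) = 67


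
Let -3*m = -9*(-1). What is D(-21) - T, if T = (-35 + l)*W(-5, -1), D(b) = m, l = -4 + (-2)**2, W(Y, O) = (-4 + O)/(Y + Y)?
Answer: 29/2 ≈ 14.500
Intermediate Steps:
m = -3 (m = -(-3)*(-1) = -1/3*9 = -3)
W(Y, O) = (-4 + O)/(2*Y) (W(Y, O) = (-4 + O)/((2*Y)) = (-4 + O)*(1/(2*Y)) = (-4 + O)/(2*Y))
l = 0 (l = -4 + 4 = 0)
D(b) = -3
T = -35/2 (T = (-35 + 0)*((1/2)*(-4 - 1)/(-5)) = -35*(-1)*(-5)/(2*5) = -35*1/2 = -35/2 ≈ -17.500)
D(-21) - T = -3 - 1*(-35/2) = -3 + 35/2 = 29/2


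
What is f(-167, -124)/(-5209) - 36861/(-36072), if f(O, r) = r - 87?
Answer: 66540047/62633016 ≈ 1.0624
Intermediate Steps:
f(O, r) = -87 + r
f(-167, -124)/(-5209) - 36861/(-36072) = (-87 - 124)/(-5209) - 36861/(-36072) = -211*(-1/5209) - 36861*(-1/36072) = 211/5209 + 12287/12024 = 66540047/62633016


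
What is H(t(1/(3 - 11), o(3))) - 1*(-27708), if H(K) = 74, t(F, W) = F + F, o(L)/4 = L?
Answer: 27782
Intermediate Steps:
o(L) = 4*L
t(F, W) = 2*F
H(t(1/(3 - 11), o(3))) - 1*(-27708) = 74 - 1*(-27708) = 74 + 27708 = 27782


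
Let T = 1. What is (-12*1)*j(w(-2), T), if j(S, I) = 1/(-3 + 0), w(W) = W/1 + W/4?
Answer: 4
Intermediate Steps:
w(W) = 5*W/4 (w(W) = W*1 + W*(¼) = W + W/4 = 5*W/4)
j(S, I) = -⅓ (j(S, I) = 1/(-3) = -⅓)
(-12*1)*j(w(-2), T) = -12*1*(-⅓) = -12*(-⅓) = 4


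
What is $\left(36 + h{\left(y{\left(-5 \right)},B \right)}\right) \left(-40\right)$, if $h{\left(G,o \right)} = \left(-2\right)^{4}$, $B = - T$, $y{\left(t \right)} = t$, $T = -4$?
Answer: $-2080$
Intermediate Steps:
$B = 4$ ($B = \left(-1\right) \left(-4\right) = 4$)
$h{\left(G,o \right)} = 16$
$\left(36 + h{\left(y{\left(-5 \right)},B \right)}\right) \left(-40\right) = \left(36 + 16\right) \left(-40\right) = 52 \left(-40\right) = -2080$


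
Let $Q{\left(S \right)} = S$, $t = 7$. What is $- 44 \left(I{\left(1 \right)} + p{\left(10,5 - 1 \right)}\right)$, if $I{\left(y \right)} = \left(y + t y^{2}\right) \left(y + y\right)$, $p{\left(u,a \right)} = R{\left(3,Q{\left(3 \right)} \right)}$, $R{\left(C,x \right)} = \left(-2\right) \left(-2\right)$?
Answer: $-880$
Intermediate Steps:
$R{\left(C,x \right)} = 4$
$p{\left(u,a \right)} = 4$
$I{\left(y \right)} = 2 y \left(y + 7 y^{2}\right)$ ($I{\left(y \right)} = \left(y + 7 y^{2}\right) \left(y + y\right) = \left(y + 7 y^{2}\right) 2 y = 2 y \left(y + 7 y^{2}\right)$)
$- 44 \left(I{\left(1 \right)} + p{\left(10,5 - 1 \right)}\right) = - 44 \left(1^{2} \left(2 + 14 \cdot 1\right) + 4\right) = - 44 \left(1 \left(2 + 14\right) + 4\right) = - 44 \left(1 \cdot 16 + 4\right) = - 44 \left(16 + 4\right) = \left(-44\right) 20 = -880$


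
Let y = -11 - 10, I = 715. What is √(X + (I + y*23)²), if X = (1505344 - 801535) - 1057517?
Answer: 2*I*√74971 ≈ 547.62*I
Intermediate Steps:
y = -21
X = -353708 (X = 703809 - 1057517 = -353708)
√(X + (I + y*23)²) = √(-353708 + (715 - 21*23)²) = √(-353708 + (715 - 483)²) = √(-353708 + 232²) = √(-353708 + 53824) = √(-299884) = 2*I*√74971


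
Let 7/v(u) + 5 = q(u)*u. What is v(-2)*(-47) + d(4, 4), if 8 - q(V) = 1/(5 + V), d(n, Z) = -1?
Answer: 926/61 ≈ 15.180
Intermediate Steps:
q(V) = 8 - 1/(5 + V)
v(u) = 7/(-5 + u*(39 + 8*u)/(5 + u)) (v(u) = 7/(-5 + ((39 + 8*u)/(5 + u))*u) = 7/(-5 + u*(39 + 8*u)/(5 + u)))
v(-2)*(-47) + d(4, 4) = (7*(5 - 2)/(-25 + 8*(-2)² + 34*(-2)))*(-47) - 1 = (7*3/(-25 + 8*4 - 68))*(-47) - 1 = (7*3/(-25 + 32 - 68))*(-47) - 1 = (7*3/(-61))*(-47) - 1 = (7*(-1/61)*3)*(-47) - 1 = -21/61*(-47) - 1 = 987/61 - 1 = 926/61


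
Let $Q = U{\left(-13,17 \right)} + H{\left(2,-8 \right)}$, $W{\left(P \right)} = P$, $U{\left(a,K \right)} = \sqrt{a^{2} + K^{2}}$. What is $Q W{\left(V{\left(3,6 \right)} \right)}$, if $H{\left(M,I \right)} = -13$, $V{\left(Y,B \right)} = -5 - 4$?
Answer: $117 - 9 \sqrt{458} \approx -75.608$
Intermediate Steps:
$U{\left(a,K \right)} = \sqrt{K^{2} + a^{2}}$
$V{\left(Y,B \right)} = -9$
$Q = -13 + \sqrt{458}$ ($Q = \sqrt{17^{2} + \left(-13\right)^{2}} - 13 = \sqrt{289 + 169} - 13 = \sqrt{458} - 13 = -13 + \sqrt{458} \approx 8.4009$)
$Q W{\left(V{\left(3,6 \right)} \right)} = \left(-13 + \sqrt{458}\right) \left(-9\right) = 117 - 9 \sqrt{458}$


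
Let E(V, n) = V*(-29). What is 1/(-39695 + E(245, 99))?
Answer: -1/46800 ≈ -2.1368e-5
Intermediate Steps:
E(V, n) = -29*V
1/(-39695 + E(245, 99)) = 1/(-39695 - 29*245) = 1/(-39695 - 7105) = 1/(-46800) = -1/46800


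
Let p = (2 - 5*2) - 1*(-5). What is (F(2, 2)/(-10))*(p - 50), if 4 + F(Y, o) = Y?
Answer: -53/5 ≈ -10.600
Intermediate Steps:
F(Y, o) = -4 + Y
p = -3 (p = (2 - 10) + 5 = -8 + 5 = -3)
(F(2, 2)/(-10))*(p - 50) = ((-4 + 2)/(-10))*(-3 - 50) = -2*(-⅒)*(-53) = (⅕)*(-53) = -53/5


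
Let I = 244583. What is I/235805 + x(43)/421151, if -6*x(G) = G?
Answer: 618028110583/595857069330 ≈ 1.0372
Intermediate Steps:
x(G) = -G/6
I/235805 + x(43)/421151 = 244583/235805 - ⅙*43/421151 = 244583*(1/235805) - 43/6*1/421151 = 244583/235805 - 43/2526906 = 618028110583/595857069330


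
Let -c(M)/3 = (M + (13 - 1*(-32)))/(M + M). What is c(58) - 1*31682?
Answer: -3675421/116 ≈ -31685.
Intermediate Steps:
c(M) = -3*(45 + M)/(2*M) (c(M) = -3*(M + (13 - 1*(-32)))/(M + M) = -3*(M + (13 + 32))/(2*M) = -3*(M + 45)*1/(2*M) = -3*(45 + M)*1/(2*M) = -3*(45 + M)/(2*M))
c(58) - 1*31682 = (3/2)*(-45 - 1*58)/58 - 1*31682 = (3/2)*(1/58)*(-45 - 58) - 31682 = (3/2)*(1/58)*(-103) - 31682 = -309/116 - 31682 = -3675421/116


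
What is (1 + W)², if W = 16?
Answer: 289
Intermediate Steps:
(1 + W)² = (1 + 16)² = 17² = 289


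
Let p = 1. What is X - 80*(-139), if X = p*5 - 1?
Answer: 11124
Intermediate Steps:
X = 4 (X = 1*5 - 1 = 5 - 1 = 4)
X - 80*(-139) = 4 - 80*(-139) = 4 + 11120 = 11124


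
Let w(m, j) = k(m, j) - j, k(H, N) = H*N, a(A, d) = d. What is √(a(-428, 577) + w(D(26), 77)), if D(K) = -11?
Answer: I*√347 ≈ 18.628*I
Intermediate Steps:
w(m, j) = -j + j*m (w(m, j) = m*j - j = j*m - j = -j + j*m)
√(a(-428, 577) + w(D(26), 77)) = √(577 + 77*(-1 - 11)) = √(577 + 77*(-12)) = √(577 - 924) = √(-347) = I*√347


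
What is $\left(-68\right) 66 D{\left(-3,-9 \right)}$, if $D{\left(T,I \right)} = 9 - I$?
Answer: $-80784$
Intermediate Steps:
$\left(-68\right) 66 D{\left(-3,-9 \right)} = \left(-68\right) 66 \left(9 - -9\right) = - 4488 \left(9 + 9\right) = \left(-4488\right) 18 = -80784$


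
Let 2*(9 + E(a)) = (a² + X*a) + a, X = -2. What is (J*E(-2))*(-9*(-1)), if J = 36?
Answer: -1944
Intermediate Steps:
E(a) = -9 + a²/2 - a/2 (E(a) = -9 + ((a² - 2*a) + a)/2 = -9 + (a² - a)/2 = -9 + (a²/2 - a/2) = -9 + a²/2 - a/2)
(J*E(-2))*(-9*(-1)) = (36*(-9 + (½)*(-2)² - ½*(-2)))*(-9*(-1)) = (36*(-9 + (½)*4 + 1))*9 = (36*(-9 + 2 + 1))*9 = (36*(-6))*9 = -216*9 = -1944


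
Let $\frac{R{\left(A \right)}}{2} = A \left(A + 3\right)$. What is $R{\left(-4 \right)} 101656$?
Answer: $813248$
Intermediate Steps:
$R{\left(A \right)} = 2 A \left(3 + A\right)$ ($R{\left(A \right)} = 2 A \left(A + 3\right) = 2 A \left(3 + A\right)$)
$R{\left(-4 \right)} 101656 = 2 \left(-4\right) \left(3 - 4\right) 101656 = 2 \left(-4\right) \left(-1\right) 101656 = 8 \cdot 101656 = 813248$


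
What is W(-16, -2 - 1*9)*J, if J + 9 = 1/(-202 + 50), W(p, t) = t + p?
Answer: 36963/152 ≈ 243.18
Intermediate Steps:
W(p, t) = p + t
J = -1369/152 (J = -9 + 1/(-202 + 50) = -9 + 1/(-152) = -9 - 1/152 = -1369/152 ≈ -9.0066)
W(-16, -2 - 1*9)*J = (-16 + (-2 - 1*9))*(-1369/152) = (-16 + (-2 - 9))*(-1369/152) = (-16 - 11)*(-1369/152) = -27*(-1369/152) = 36963/152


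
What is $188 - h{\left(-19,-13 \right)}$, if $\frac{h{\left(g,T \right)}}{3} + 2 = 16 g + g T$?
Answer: $365$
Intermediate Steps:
$h{\left(g,T \right)} = -6 + 48 g + 3 T g$ ($h{\left(g,T \right)} = -6 + 3 \left(16 g + g T\right) = -6 + 3 \left(16 g + T g\right) = -6 + \left(48 g + 3 T g\right) = -6 + 48 g + 3 T g$)
$188 - h{\left(-19,-13 \right)} = 188 - \left(-6 + 48 \left(-19\right) + 3 \left(-13\right) \left(-19\right)\right) = 188 - \left(-6 - 912 + 741\right) = 188 - -177 = 188 + 177 = 365$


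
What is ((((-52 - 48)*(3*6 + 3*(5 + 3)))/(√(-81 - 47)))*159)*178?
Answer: 7429275*I*√2 ≈ 1.0507e+7*I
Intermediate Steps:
((((-52 - 48)*(3*6 + 3*(5 + 3)))/(√(-81 - 47)))*159)*178 = (((-100*(18 + 3*8))/(√(-128)))*159)*178 = (((-100*(18 + 24))/((8*I*√2)))*159)*178 = (((-100*42)*(-I*√2/16))*159)*178 = (-(-525)*I*√2/2*159)*178 = ((525*I*√2/2)*159)*178 = (83475*I*√2/2)*178 = 7429275*I*√2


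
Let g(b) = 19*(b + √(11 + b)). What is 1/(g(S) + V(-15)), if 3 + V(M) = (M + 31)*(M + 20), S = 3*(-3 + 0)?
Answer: -47/4057 - 19*√2/8114 ≈ -0.014896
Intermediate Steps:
S = -9 (S = 3*(-3) = -9)
g(b) = 19*b + 19*√(11 + b)
V(M) = -3 + (20 + M)*(31 + M) (V(M) = -3 + (M + 31)*(M + 20) = -3 + (31 + M)*(20 + M) = -3 + (20 + M)*(31 + M))
1/(g(S) + V(-15)) = 1/((19*(-9) + 19*√(11 - 9)) + (617 + (-15)² + 51*(-15))) = 1/((-171 + 19*√2) + (617 + 225 - 765)) = 1/((-171 + 19*√2) + 77) = 1/(-94 + 19*√2)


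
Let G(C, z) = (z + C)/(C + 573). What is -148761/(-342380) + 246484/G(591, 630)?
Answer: 32743843010687/139348660 ≈ 2.3498e+5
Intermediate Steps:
G(C, z) = (C + z)/(573 + C)
-148761/(-342380) + 246484/G(591, 630) = -148761/(-342380) + 246484/(((591 + 630)/(573 + 591))) = -148761*(-1/342380) + 246484/((1221/1164)) = 148761/342380 + 246484/(((1/1164)*1221)) = 148761/342380 + 246484/(407/388) = 148761/342380 + 246484*(388/407) = 148761/342380 + 95635792/407 = 32743843010687/139348660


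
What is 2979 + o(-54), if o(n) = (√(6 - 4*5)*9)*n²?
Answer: 2979 + 26244*I*√14 ≈ 2979.0 + 98196.0*I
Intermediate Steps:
o(n) = 9*I*√14*n² (o(n) = (√(6 - 20)*9)*n² = (√(-14)*9)*n² = ((I*√14)*9)*n² = (9*I*√14)*n² = 9*I*√14*n²)
2979 + o(-54) = 2979 + 9*I*√14*(-54)² = 2979 + 9*I*√14*2916 = 2979 + 26244*I*√14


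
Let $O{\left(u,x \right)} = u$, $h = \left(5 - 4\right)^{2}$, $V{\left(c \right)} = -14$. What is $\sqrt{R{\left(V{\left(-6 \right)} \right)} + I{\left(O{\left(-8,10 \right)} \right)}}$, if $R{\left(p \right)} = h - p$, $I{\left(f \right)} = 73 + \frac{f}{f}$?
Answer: $\sqrt{89} \approx 9.434$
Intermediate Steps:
$h = 1$ ($h = 1^{2} = 1$)
$I{\left(f \right)} = 74$ ($I{\left(f \right)} = 73 + 1 = 74$)
$R{\left(p \right)} = 1 - p$
$\sqrt{R{\left(V{\left(-6 \right)} \right)} + I{\left(O{\left(-8,10 \right)} \right)}} = \sqrt{\left(1 - -14\right) + 74} = \sqrt{\left(1 + 14\right) + 74} = \sqrt{15 + 74} = \sqrt{89}$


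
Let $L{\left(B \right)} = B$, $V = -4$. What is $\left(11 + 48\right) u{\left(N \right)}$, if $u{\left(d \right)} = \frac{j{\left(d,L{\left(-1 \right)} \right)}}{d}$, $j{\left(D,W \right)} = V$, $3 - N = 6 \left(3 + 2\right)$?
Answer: $\frac{236}{27} \approx 8.7407$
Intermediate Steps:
$N = -27$ ($N = 3 - 6 \left(3 + 2\right) = 3 - 6 \cdot 5 = 3 - 30 = -27$)
$j{\left(D,W \right)} = -4$
$u{\left(d \right)} = - \frac{4}{d}$
$\left(11 + 48\right) u{\left(N \right)} = \left(11 + 48\right) \left(- \frac{4}{-27}\right) = 59 \left(\left(-4\right) \left(- \frac{1}{27}\right)\right) = 59 \cdot \frac{4}{27} = \frac{236}{27}$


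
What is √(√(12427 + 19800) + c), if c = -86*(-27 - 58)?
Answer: √(7310 + √32227) ≈ 86.542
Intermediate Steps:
c = 7310 (c = -86*(-85) = 7310)
√(√(12427 + 19800) + c) = √(√(12427 + 19800) + 7310) = √(√32227 + 7310) = √(7310 + √32227)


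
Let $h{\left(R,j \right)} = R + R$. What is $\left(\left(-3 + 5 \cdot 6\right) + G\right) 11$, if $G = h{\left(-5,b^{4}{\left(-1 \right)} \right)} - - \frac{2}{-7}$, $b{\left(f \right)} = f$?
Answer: $\frac{1287}{7} \approx 183.86$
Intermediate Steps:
$h{\left(R,j \right)} = 2 R$
$G = - \frac{72}{7}$ ($G = 2 \left(-5\right) - - \frac{2}{-7} = -10 - \left(-2\right) \left(- \frac{1}{7}\right) = -10 - \frac{2}{7} = - \frac{72}{7} \approx -10.286$)
$\left(\left(-3 + 5 \cdot 6\right) + G\right) 11 = \left(\left(-3 + 5 \cdot 6\right) - \frac{72}{7}\right) 11 = \left(\left(-3 + 30\right) - \frac{72}{7}\right) 11 = \left(27 - \frac{72}{7}\right) 11 = \frac{117}{7} \cdot 11 = \frac{1287}{7}$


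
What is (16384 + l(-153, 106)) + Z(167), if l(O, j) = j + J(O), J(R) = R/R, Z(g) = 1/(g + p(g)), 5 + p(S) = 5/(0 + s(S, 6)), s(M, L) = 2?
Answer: 5425541/329 ≈ 16491.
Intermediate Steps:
p(S) = -5/2 (p(S) = -5 + 5/(0 + 2) = -5 + 5/2 = -5/2)
Z(g) = 1/(-5/2 + g) (Z(g) = 1/(g - 5/2) = 1/(-5/2 + g))
J(R) = 1
l(O, j) = 1 + j (l(O, j) = j + 1 = 1 + j)
(16384 + l(-153, 106)) + Z(167) = (16384 + (1 + 106)) + 2/(-5 + 2*167) = (16384 + 107) + 2/(-5 + 334) = 16491 + 2/329 = 5425541/329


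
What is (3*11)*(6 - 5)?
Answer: 33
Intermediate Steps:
(3*11)*(6 - 5) = 33*1 = 33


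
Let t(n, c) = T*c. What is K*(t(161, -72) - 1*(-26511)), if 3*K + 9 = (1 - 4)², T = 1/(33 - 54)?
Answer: 0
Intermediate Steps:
T = -1/21 (T = 1/(-21) = -1/21 ≈ -0.047619)
K = 0 (K = -3 + (1 - 4)²/3 = -3 + (⅓)*(-3)² = -3 + (⅓)*9 = -3 + 3 = 0)
t(n, c) = -c/21
K*(t(161, -72) - 1*(-26511)) = 0*(-1/21*(-72) - 1*(-26511)) = 0*(24/7 + 26511) = 0*(185601/7) = 0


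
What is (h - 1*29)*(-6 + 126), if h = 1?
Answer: -3360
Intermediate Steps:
(h - 1*29)*(-6 + 126) = (1 - 1*29)*(-6 + 126) = (1 - 29)*120 = -28*120 = -3360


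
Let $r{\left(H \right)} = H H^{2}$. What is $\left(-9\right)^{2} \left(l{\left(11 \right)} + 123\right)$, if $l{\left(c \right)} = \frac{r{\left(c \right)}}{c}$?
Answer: $19764$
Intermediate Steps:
$r{\left(H \right)} = H^{3}$
$l{\left(c \right)} = c^{2}$ ($l{\left(c \right)} = \frac{c^{3}}{c} = c^{2}$)
$\left(-9\right)^{2} \left(l{\left(11 \right)} + 123\right) = \left(-9\right)^{2} \left(11^{2} + 123\right) = 81 \left(121 + 123\right) = 81 \cdot 244 = 19764$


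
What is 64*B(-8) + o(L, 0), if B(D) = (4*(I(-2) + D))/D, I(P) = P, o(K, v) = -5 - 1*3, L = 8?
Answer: 312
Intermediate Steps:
o(K, v) = -8 (o(K, v) = -5 - 3 = -8)
B(D) = (-8 + 4*D)/D (B(D) = (4*(-2 + D))/D = (-8 + 4*D)/D)
64*B(-8) + o(L, 0) = 64*(4 - 8/(-8)) - 8 = 64*(4 - 8*(-1/8)) - 8 = 64*(4 + 1) - 8 = 64*5 - 8 = 320 - 8 = 312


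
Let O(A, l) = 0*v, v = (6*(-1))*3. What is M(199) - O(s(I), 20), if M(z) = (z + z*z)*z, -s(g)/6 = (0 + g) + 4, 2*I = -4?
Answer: 7920200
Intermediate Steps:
I = -2 (I = (½)*(-4) = -2)
s(g) = -24 - 6*g (s(g) = -6*((0 + g) + 4) = -6*(g + 4) = -6*(4 + g) = -24 - 6*g)
v = -18 (v = -6*3 = -18)
M(z) = z*(z + z²) (M(z) = (z + z²)*z = z*(z + z²))
O(A, l) = 0 (O(A, l) = 0*(-18) = 0)
M(199) - O(s(I), 20) = 199²*(1 + 199) - 1*0 = 39601*200 + 0 = 7920200 + 0 = 7920200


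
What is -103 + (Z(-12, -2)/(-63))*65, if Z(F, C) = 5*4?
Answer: -7789/63 ≈ -123.63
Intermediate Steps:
Z(F, C) = 20
-103 + (Z(-12, -2)/(-63))*65 = -103 + (20/(-63))*65 = -103 + (20*(-1/63))*65 = -103 - 20/63*65 = -103 - 1300/63 = -7789/63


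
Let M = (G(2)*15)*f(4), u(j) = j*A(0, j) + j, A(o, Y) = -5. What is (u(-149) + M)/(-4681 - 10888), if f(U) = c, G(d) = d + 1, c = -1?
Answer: -551/15569 ≈ -0.035391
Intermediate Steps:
u(j) = -4*j (u(j) = j*(-5) + j = -5*j + j = -4*j)
G(d) = 1 + d
f(U) = -1
M = -45 (M = ((1 + 2)*15)*(-1) = (3*15)*(-1) = 45*(-1) = -45)
(u(-149) + M)/(-4681 - 10888) = (-4*(-149) - 45)/(-4681 - 10888) = (596 - 45)/(-15569) = 551*(-1/15569) = -551/15569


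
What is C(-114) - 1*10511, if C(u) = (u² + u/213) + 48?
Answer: 179805/71 ≈ 2532.5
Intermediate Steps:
C(u) = 48 + u² + u/213 (C(u) = (u² + u/213) + 48 = 48 + u² + u/213)
C(-114) - 1*10511 = (48 + (-114)² + (1/213)*(-114)) - 1*10511 = (48 + 12996 - 38/71) - 10511 = 926086/71 - 10511 = 179805/71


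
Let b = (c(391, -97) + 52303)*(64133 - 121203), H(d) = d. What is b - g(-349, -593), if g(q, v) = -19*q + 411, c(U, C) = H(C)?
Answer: -2979403462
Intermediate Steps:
c(U, C) = C
g(q, v) = 411 - 19*q
b = -2979396420 (b = (-97 + 52303)*(64133 - 121203) = 52206*(-57070) = -2979396420)
b - g(-349, -593) = -2979396420 - (411 - 19*(-349)) = -2979396420 - (411 + 6631) = -2979396420 - 1*7042 = -2979396420 - 7042 = -2979403462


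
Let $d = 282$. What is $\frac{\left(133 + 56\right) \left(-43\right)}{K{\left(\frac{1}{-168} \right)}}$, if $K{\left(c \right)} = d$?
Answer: $- \frac{2709}{94} \approx -28.819$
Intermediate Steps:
$K{\left(c \right)} = 282$
$\frac{\left(133 + 56\right) \left(-43\right)}{K{\left(\frac{1}{-168} \right)}} = \frac{\left(133 + 56\right) \left(-43\right)}{282} = 189 \left(-43\right) \frac{1}{282} = \left(-8127\right) \frac{1}{282} = - \frac{2709}{94}$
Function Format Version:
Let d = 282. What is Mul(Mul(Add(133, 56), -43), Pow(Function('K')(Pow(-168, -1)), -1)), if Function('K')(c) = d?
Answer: Rational(-2709, 94) ≈ -28.819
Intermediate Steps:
Function('K')(c) = 282
Mul(Mul(Add(133, 56), -43), Pow(Function('K')(Pow(-168, -1)), -1)) = Mul(Mul(Add(133, 56), -43), Pow(282, -1)) = Mul(Mul(189, -43), Rational(1, 282)) = Mul(-8127, Rational(1, 282)) = Rational(-2709, 94)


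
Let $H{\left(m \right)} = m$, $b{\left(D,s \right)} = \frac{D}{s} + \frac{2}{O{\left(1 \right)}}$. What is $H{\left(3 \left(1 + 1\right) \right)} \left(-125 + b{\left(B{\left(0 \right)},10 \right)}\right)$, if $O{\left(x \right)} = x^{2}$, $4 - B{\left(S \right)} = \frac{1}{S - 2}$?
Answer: $- \frac{7353}{10} \approx -735.3$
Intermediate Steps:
$B{\left(S \right)} = 4 - \frac{1}{-2 + S}$ ($B{\left(S \right)} = 4 - \frac{1}{S - 2} = 4 - \frac{1}{-2 + S}$)
$b{\left(D,s \right)} = 2 + \frac{D}{s}$ ($b{\left(D,s \right)} = \frac{D}{s} + \frac{2}{1^{2}} = \frac{D}{s} + \frac{2}{1} = \frac{D}{s} + 2 \cdot 1 = \frac{D}{s} + 2 = 2 + \frac{D}{s}$)
$H{\left(3 \left(1 + 1\right) \right)} \left(-125 + b{\left(B{\left(0 \right)},10 \right)}\right) = 3 \left(1 + 1\right) \left(-125 + \left(2 + \frac{\frac{1}{-2 + 0} \left(-9 + 4 \cdot 0\right)}{10}\right)\right) = 3 \cdot 2 \left(-125 + \left(2 + \frac{-9 + 0}{-2} \cdot \frac{1}{10}\right)\right) = 6 \left(-125 + \left(2 + \left(- \frac{1}{2}\right) \left(-9\right) \frac{1}{10}\right)\right) = 6 \left(-125 + \left(2 + \frac{9}{2} \cdot \frac{1}{10}\right)\right) = 6 \left(-125 + \left(2 + \frac{9}{20}\right)\right) = 6 \left(-125 + \frac{49}{20}\right) = 6 \left(- \frac{2451}{20}\right) = - \frac{7353}{10}$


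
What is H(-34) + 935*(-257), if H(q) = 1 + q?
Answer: -240328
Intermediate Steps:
H(-34) + 935*(-257) = (1 - 34) + 935*(-257) = -33 - 240295 = -240328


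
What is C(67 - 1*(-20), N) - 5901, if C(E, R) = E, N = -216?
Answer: -5814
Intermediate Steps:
C(67 - 1*(-20), N) - 5901 = (67 - 1*(-20)) - 5901 = (67 + 20) - 5901 = 87 - 5901 = -5814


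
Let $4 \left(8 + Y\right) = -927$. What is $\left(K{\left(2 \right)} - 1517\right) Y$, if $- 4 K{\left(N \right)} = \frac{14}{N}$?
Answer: $\frac{5825925}{16} \approx 3.6412 \cdot 10^{5}$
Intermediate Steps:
$Y = - \frac{959}{4}$ ($Y = -8 + \frac{1}{4} \left(-927\right) = -8 - \frac{927}{4} = - \frac{959}{4} \approx -239.75$)
$K{\left(N \right)} = - \frac{7}{2 N}$ ($K{\left(N \right)} = - \frac{14 \frac{1}{N}}{4} = - \frac{7}{2 N}$)
$\left(K{\left(2 \right)} - 1517\right) Y = \left(- \frac{7}{2 \cdot 2} - 1517\right) \left(- \frac{959}{4}\right) = \left(\left(- \frac{7}{2}\right) \frac{1}{2} - 1517\right) \left(- \frac{959}{4}\right) = \left(- \frac{7}{4} - 1517\right) \left(- \frac{959}{4}\right) = \left(- \frac{6075}{4}\right) \left(- \frac{959}{4}\right) = \frac{5825925}{16}$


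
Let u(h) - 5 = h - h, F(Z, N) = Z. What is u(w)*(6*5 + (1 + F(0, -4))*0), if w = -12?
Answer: 150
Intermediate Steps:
u(h) = 5 (u(h) = 5 + (h - h) = 5 + 0 = 5)
u(w)*(6*5 + (1 + F(0, -4))*0) = 5*(6*5 + (1 + 0)*0) = 5*(30 + 1*0) = 5*(30 + 0) = 5*30 = 150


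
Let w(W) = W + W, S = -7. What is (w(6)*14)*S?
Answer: -1176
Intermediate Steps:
w(W) = 2*W
(w(6)*14)*S = ((2*6)*14)*(-7) = (12*14)*(-7) = 168*(-7) = -1176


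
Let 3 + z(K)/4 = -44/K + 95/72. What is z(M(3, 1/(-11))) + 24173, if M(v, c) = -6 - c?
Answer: 28309393/1170 ≈ 24196.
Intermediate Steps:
z(K) = -121/18 - 176/K (z(K) = -12 + 4*(-44/K + 95/72) = -12 + 4*(95/72 - 44/K) = -12 + (95/18 - 176/K) = -121/18 - 176/K)
z(M(3, 1/(-11))) + 24173 = (-121/18 - 176/(-6 - 1/(-11))) + 24173 = (-121/18 - 176/(-6 - 1*(-1/11))) + 24173 = (-121/18 - 176/(-6 + 1/11)) + 24173 = (-121/18 - 176/(-65/11)) + 24173 = (-121/18 - 176*(-11/65)) + 24173 = (-121/18 + 1936/65) + 24173 = 26983/1170 + 24173 = 28309393/1170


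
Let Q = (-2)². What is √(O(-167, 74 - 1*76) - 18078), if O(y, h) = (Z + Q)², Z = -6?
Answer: I*√18074 ≈ 134.44*I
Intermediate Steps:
Q = 4
O(y, h) = 4 (O(y, h) = (-6 + 4)² = (-2)² = 4)
√(O(-167, 74 - 1*76) - 18078) = √(4 - 18078) = √(-18074) = I*√18074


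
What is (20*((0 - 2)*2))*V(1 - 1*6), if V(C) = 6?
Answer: -480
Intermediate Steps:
(20*((0 - 2)*2))*V(1 - 1*6) = (20*((0 - 2)*2))*6 = (20*(-2*2))*6 = (20*(-4))*6 = -80*6 = -480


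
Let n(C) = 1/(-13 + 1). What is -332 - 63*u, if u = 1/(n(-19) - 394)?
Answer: -1569272/4729 ≈ -331.84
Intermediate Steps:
n(C) = -1/12 (n(C) = 1/(-12) = -1/12)
u = -12/4729 (u = 1/(-1/12 - 394) = 1/(-4729/12) = -12/4729 ≈ -0.0025375)
-332 - 63*u = -332 - 63*(-12/4729) = -332 + 756/4729 = -1569272/4729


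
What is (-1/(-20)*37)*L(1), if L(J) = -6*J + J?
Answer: -37/4 ≈ -9.2500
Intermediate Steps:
L(J) = -5*J
(-1/(-20)*37)*L(1) = (-1/(-20)*37)*(-5*1) = (-1*(-1/20)*37)*(-5) = ((1/20)*37)*(-5) = (37/20)*(-5) = -37/4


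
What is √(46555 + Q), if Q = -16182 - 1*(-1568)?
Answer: 39*√21 ≈ 178.72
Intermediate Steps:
Q = -14614 (Q = -16182 + 1568 = -14614)
√(46555 + Q) = √(46555 - 14614) = √31941 = 39*√21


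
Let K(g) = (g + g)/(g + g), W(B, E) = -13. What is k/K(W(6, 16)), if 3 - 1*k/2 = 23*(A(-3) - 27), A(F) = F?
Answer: 1386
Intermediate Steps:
k = 1386 (k = 6 - 46*(-3 - 27) = 6 - 46*(-30) = 6 - 2*(-690) = 6 + 1380 = 1386)
K(g) = 1 (K(g) = (2*g)/((2*g)) = (2*g)*(1/(2*g)) = 1)
k/K(W(6, 16)) = 1386/1 = 1386*1 = 1386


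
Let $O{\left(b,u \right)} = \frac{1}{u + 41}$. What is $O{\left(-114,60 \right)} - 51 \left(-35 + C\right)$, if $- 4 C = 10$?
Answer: $\frac{386327}{202} \approx 1912.5$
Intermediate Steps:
$C = - \frac{5}{2}$ ($C = \left(- \frac{1}{4}\right) 10 = - \frac{5}{2} \approx -2.5$)
$O{\left(b,u \right)} = \frac{1}{41 + u}$
$O{\left(-114,60 \right)} - 51 \left(-35 + C\right) = \frac{1}{41 + 60} - 51 \left(-35 - \frac{5}{2}\right) = \frac{1}{101} - 51 \left(- \frac{75}{2}\right) = \frac{1}{101} - - \frac{3825}{2} = \frac{1}{101} + \frac{3825}{2} = \frac{386327}{202}$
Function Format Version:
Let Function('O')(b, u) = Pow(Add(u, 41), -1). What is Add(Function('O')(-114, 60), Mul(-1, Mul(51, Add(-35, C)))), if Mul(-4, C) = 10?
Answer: Rational(386327, 202) ≈ 1912.5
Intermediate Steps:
C = Rational(-5, 2) (C = Mul(Rational(-1, 4), 10) = Rational(-5, 2) ≈ -2.5000)
Function('O')(b, u) = Pow(Add(41, u), -1)
Add(Function('O')(-114, 60), Mul(-1, Mul(51, Add(-35, C)))) = Add(Pow(Add(41, 60), -1), Mul(-1, Mul(51, Add(-35, Rational(-5, 2))))) = Add(Pow(101, -1), Mul(-1, Mul(51, Rational(-75, 2)))) = Add(Rational(1, 101), Mul(-1, Rational(-3825, 2))) = Add(Rational(1, 101), Rational(3825, 2)) = Rational(386327, 202)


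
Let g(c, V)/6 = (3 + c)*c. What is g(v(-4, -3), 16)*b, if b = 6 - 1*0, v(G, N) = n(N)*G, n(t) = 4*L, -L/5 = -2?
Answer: 904320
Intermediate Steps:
L = 10 (L = -5*(-2) = 10)
n(t) = 40 (n(t) = 4*10 = 40)
v(G, N) = 40*G
g(c, V) = 6*c*(3 + c) (g(c, V) = 6*((3 + c)*c) = 6*(c*(3 + c)) = 6*c*(3 + c))
b = 6 (b = 6 + 0 = 6)
g(v(-4, -3), 16)*b = (6*(40*(-4))*(3 + 40*(-4)))*6 = (6*(-160)*(3 - 160))*6 = (6*(-160)*(-157))*6 = 150720*6 = 904320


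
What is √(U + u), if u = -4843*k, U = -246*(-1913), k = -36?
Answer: √644946 ≈ 803.08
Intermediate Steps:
U = 470598
u = 174348 (u = -4843*(-36) = 174348)
√(U + u) = √(470598 + 174348) = √644946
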